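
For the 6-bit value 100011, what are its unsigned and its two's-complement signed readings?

unsigned = 35, signed = -29

Unsigned: 100011 = 35.
Signed: MSB=1 → 35 − 64 = -29.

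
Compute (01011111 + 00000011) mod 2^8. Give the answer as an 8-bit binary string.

01100010

  01011111
+ 00000011
= 01100010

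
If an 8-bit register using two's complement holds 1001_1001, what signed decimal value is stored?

-103

MSB is 1, so the value is negative.
Invert: 01100110. Add 1: 01100111 = 103. So the value is −103.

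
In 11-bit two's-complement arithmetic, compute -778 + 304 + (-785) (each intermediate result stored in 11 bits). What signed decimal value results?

-778 + 304 = -474 (11000100110)
-474 + (-785) = -1259 → wraps to 789 (01100010101)

789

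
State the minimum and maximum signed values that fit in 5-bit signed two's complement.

Minimum: −2^4 = -16.
Maximum: 2^4 − 1 = 15.

min = -16, max = 15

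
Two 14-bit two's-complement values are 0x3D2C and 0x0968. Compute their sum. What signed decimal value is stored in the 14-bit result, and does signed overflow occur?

0x3D2C = 11110100101100 = -724 (signed)
0x0968 = 00100101101000 = 2408 (signed)
  11110100101100
+ 00100101101000
= 00011010010100  (discard carry-out 1)
Result 00011010010100: MSB = 0 → value 1684.
Addends have opposite signs, so signed overflow cannot occur.

1684; no overflow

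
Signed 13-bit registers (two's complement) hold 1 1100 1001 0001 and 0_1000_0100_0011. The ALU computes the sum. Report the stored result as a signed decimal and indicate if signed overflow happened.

1236; no overflow

1 1100 1001 0001 → 1110010010001 = -879 (signed)
0_1000_0100_0011 → 0100001000011 = 2115 (signed)
  1110010010001
+ 0100001000011
= 0010011010100  (discard carry-out 1)
Result 0010011010100: MSB = 0 → value 1236.
Addends have opposite signs, so signed overflow cannot occur.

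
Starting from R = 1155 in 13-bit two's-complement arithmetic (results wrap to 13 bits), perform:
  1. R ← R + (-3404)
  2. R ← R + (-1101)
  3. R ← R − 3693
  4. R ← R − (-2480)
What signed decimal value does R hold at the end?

Start: R = 1155 = 0010010000011.
R = 1155 + (-3404) = -2249 = 1011100110111
R = -2249 + (-1101) = -3350 = 1001011101010
R = -3350 − 3693 = -7043; wraps to 1149 = 0010001111101
R = 1149 − (-2480) = 3629 = 0111000101101

3629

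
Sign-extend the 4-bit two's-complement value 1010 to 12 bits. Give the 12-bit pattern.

111111111010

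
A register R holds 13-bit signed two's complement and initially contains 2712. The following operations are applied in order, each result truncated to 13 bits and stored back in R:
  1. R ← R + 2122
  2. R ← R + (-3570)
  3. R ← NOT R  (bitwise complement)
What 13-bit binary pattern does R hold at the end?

1101100001111

Start: R = 2712 = 0101010011000.
R = 2712 + 2122 = 4834; wraps to -3358 = 1001011100010
R = -3358 + (-3570) = -6928; wraps to 1264 = 0010011110000
R = NOT 0010011110000 = 1101100001111 = -1265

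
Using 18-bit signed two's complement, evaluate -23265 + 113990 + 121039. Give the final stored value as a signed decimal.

-23265 + 113990 = 90725 (010110001001100101)
90725 + 121039 = 211764 → wraps to -50380 (110011101100110100)

-50380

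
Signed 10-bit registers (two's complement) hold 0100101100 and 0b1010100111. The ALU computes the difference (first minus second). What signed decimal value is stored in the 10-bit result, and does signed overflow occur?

0100101100 = 300 (signed)
0b1010100111 → 1010100111 = -345 (signed)
Subtract via negate-and-add: invert 1010100111 + 1 = 0101011001 (i.e. 345).
  0100101100
+ 0101011001
= 1010000101
Result 1010000101: MSB = 1 → 645 − 1024 = -379.
Both addends (after negating the subtrahend) are non-negative but the stored result is negative: signed overflow. The true value 300 − (-345) = 645 lies outside [-512, 511].

-379; overflow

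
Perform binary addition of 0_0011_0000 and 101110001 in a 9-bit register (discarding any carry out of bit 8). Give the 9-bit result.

110100001

  000110000
+ 101110001
= 110100001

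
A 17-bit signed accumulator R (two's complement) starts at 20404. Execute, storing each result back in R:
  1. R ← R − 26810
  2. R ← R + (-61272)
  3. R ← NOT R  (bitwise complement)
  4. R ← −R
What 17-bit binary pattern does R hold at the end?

01111011110100011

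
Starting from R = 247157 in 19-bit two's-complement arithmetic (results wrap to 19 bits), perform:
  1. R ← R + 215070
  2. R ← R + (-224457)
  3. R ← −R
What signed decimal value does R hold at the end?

-237770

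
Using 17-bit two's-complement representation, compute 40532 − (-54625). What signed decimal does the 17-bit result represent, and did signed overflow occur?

-35915; overflow

40532 → 01001111001010100
-54625 → 10010101010011111
Subtract via negate-and-add: invert 10010101010011111 + 1 = 01101010101100001 (i.e. 54625).
  01001111001010100
+ 01101010101100001
= 10111001110110101
Result 10111001110110101: MSB = 1 → 95157 − 131072 = -35915.
Both addends (after negating the subtrahend) are non-negative but the stored result is negative: signed overflow. The true value 40532 − (-54625) = 95157 lies outside [-65536, 65535].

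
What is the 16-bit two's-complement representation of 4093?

4093 is non-negative, so write it directly in 16 bits: 0000111111111101.

0000111111111101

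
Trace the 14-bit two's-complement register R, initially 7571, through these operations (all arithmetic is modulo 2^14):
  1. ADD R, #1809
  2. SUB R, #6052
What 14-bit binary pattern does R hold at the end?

Start: R = 7571 = 01110110010011.
R = 7571 + 1809 = 9380; wraps to -7004 = 10010010100100
R = -7004 − 6052 = -13056; wraps to 3328 = 00110100000000

00110100000000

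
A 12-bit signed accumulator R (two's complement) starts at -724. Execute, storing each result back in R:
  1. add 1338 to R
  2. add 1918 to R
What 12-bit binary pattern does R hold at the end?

100111100100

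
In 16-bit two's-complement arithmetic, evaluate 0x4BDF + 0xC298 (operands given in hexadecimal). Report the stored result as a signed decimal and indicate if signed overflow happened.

0x4BDF = 0100101111011111 = 19423 (signed)
0xC298 = 1100001010011000 = -15720 (signed)
  0100101111011111
+ 1100001010011000
= 0000111001110111  (discard carry-out 1)
Result 0000111001110111: MSB = 0 → value 3703.
Addends have opposite signs, so signed overflow cannot occur.

3703; no overflow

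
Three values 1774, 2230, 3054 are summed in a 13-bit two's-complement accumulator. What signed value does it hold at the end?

-1134

1774 + 2230 = 4004 (0111110100100)
4004 + 3054 = 7058 → wraps to -1134 (1101110010010)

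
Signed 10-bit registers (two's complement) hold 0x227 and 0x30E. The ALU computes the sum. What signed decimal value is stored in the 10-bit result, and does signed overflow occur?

0x227 = 1000100111 = -473 (signed)
0x30E = 1100001110 = -242 (signed)
  1000100111
+ 1100001110
= 0100110101  (discard carry-out 1)
Result 0100110101: MSB = 0 → value 309.
Both addends are negative but the stored result is non-negative: signed overflow. The true value -473 + (-242) = -715 lies outside [-512, 511].

309; overflow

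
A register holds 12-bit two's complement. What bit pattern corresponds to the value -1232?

|-1232| = 1232 = 010011010000 in 12 bits.
Invert the bits: 101100101111. Add 1: 101100110000.

101100110000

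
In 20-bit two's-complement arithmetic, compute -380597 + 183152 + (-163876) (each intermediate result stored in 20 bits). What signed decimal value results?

-380597 + 183152 = -197445 (11001111110010111011)
-197445 + (-163876) = -361321 (10100111110010010111)

-361321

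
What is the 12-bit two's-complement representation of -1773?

|-1773| = 1773 = 011011101101 in 12 bits.
Invert the bits: 100100010010. Add 1: 100100010011.
Check: 100100010011 reads as 2323 − 4096 = -1773.

100100010011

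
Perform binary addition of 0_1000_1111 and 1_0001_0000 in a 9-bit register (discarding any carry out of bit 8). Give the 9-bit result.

110011111

  010001111
+ 100010000
= 110011111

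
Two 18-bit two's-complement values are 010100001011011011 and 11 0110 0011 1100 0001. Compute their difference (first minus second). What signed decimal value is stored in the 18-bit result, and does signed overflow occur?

122650; no overflow

010100001011011011 = 82651 (signed)
11 0110 0011 1100 0001 → 110110001111000001 = -39999 (signed)
Subtract via negate-and-add: invert 110110001111000001 + 1 = 001001110000111111 (i.e. 39999).
  010100001011011011
+ 001001110000111111
= 011101111100011010
Result 011101111100011010: MSB = 0 → value 122650.
Both addends (after negating the subtrahend) are non-negative and so is the stored result: no signed overflow.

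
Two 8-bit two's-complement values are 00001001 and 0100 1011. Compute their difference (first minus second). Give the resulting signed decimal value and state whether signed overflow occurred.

-66; no overflow

00001001 = 9 (signed)
0100 1011 → 01001011 = 75 (signed)
Subtract via negate-and-add: invert 01001011 + 1 = 10110101 (i.e. -75).
  00001001
+ 10110101
= 10111110
Result 10111110: MSB = 1 → 190 − 256 = -66.
Addends (after negating the subtrahend) have opposite signs, so signed overflow cannot occur.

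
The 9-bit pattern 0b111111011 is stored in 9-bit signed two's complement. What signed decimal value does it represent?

-5

MSB is 1, so the value is negative.
Invert: 000000100. Add 1: 000000101 = 5. So the value is −5.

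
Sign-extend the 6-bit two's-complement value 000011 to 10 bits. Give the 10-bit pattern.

MSB of 000011 is 0; replicate it into the new high bits.
0000|000011 → 0000000011 (still 3).

0000000011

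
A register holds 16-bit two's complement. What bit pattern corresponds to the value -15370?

1100001111110110

|-15370| = 15370 = 0011110000001010 in 16 bits.
Invert the bits: 1100001111110101. Add 1: 1100001111110110.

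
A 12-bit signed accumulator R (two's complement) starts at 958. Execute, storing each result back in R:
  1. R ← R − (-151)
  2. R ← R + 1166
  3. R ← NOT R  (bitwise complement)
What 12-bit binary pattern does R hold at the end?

Start: R = 958 = 001110111110.
R = 958 − (-151) = 1109 = 010001010101
R = 1109 + 1166 = 2275; wraps to -1821 = 100011100011
R = NOT 100011100011 = 011100011100 = 1820

011100011100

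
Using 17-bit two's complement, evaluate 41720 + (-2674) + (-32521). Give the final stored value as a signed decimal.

41720 + (-2674) = 39046 (01001100010000110)
39046 + (-32521) = 6525 (00001100101111101)

6525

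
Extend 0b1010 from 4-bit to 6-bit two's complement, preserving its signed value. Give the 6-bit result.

MSB of 1010 is 1; replicate it into the new high bits.
11|1010 → 111010 (still -6).

111010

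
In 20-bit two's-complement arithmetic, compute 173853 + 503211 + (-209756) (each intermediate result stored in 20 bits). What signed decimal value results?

467308

173853 + 503211 = 677064 → wraps to -371512 (10100101010011001000)
-371512 + (-209756) = -581268 → wraps to 467308 (01110010000101101100)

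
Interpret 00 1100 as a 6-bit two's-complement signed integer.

12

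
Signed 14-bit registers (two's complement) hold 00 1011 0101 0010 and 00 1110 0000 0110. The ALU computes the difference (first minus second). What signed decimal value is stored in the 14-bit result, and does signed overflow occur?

00 1011 0101 0010 → 00101101010010 = 2898 (signed)
00 1110 0000 0110 → 00111000000110 = 3590 (signed)
Subtract via negate-and-add: invert 00111000000110 + 1 = 11000111111010 (i.e. -3590).
  00101101010010
+ 11000111111010
= 11110101001100
Result 11110101001100: MSB = 1 → 15692 − 16384 = -692.
Addends (after negating the subtrahend) have opposite signs, so signed overflow cannot occur.

-692; no overflow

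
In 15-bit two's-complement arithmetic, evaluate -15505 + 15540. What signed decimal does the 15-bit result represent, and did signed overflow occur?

35; no overflow

-15505 → 100001101101111
15540 → 011110010110100
  100001101101111
+ 011110010110100
= 000000000100011  (discard carry-out 1)
Result 000000000100011: MSB = 0 → value 35.
Addends have opposite signs, so signed overflow cannot occur.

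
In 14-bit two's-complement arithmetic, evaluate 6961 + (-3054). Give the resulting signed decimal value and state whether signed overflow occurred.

3907; no overflow

6961 → 01101100110001
-3054 → 11010000010010
  01101100110001
+ 11010000010010
= 00111101000011  (discard carry-out 1)
Result 00111101000011: MSB = 0 → value 3907.
Addends have opposite signs, so signed overflow cannot occur.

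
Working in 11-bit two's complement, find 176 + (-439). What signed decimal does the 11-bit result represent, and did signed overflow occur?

-263; no overflow

176 → 00010110000
-439 → 11001001001
  00010110000
+ 11001001001
= 11011111001
Result 11011111001: MSB = 1 → 1785 − 2048 = -263.
Addends have opposite signs, so signed overflow cannot occur.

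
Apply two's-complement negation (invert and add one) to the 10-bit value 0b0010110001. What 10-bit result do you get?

Invert: 1101001110. Add 1: 1101001111.

1101001111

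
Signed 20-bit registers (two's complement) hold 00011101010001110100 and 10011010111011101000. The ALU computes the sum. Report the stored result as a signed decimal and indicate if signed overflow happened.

00011101010001110100 = 119924 (signed)
10011010111011101000 = -413976 (signed)
  00011101010001110100
+ 10011010111011101000
= 10111000001101011100
Result 10111000001101011100: MSB = 1 → 754524 − 1048576 = -294052.
Addends have opposite signs, so signed overflow cannot occur.

-294052; no overflow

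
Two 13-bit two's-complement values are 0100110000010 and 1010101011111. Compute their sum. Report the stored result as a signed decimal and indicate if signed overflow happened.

-287; no overflow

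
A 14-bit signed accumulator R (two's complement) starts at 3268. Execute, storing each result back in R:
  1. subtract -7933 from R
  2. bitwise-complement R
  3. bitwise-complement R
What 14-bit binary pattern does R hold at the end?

Start: R = 3268 = 00110011000100.
R = 3268 − (-7933) = 11201; wraps to -5183 = 10101111000001
R = NOT 10101111000001 = 01010000111110 = 5182
R = NOT 01010000111110 = 10101111000001 = -5183

10101111000001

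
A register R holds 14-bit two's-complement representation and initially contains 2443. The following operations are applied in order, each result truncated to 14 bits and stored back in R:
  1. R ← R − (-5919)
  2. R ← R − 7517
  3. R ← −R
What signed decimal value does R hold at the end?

-845

Start: R = 2443 = 00100110001011.
R = 2443 − (-5919) = 8362; wraps to -8022 = 10000010101010
R = -8022 − 7517 = -15539; wraps to 845 = 00001101001101
R = −(845) = -845 = 11110010110011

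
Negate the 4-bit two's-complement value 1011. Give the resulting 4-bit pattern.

Invert: 0100. Add 1: 0101.
Check: 1011 = -5, 0101 = 5.

0101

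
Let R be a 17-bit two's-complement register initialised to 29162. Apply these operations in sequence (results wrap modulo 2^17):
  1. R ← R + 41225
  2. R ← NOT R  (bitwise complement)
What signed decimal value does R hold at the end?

60684

Start: R = 29162 = 00111000111101010.
R = 29162 + 41225 = 70387; wraps to -60685 = 10001001011110011
R = NOT 10001001011110011 = 01110110100001100 = 60684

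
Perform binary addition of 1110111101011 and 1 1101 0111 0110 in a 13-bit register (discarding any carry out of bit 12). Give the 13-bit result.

1101101100001

  1110111101011
+ 1110101110110
= 1101101100001  (discard carry-out 1)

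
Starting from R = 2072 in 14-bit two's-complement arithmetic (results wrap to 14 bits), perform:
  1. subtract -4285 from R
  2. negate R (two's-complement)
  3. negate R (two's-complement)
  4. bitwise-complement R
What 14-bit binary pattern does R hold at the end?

10011100101010

Start: R = 2072 = 00100000011000.
R = 2072 − (-4285) = 6357 = 01100011010101
R = −(6357) = -6357 = 10011100101011
R = −(-6357) = 6357 = 01100011010101
R = NOT 01100011010101 = 10011100101010 = -6358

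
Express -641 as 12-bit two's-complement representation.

110101111111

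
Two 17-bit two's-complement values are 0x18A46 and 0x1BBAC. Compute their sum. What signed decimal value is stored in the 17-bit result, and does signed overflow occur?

0x18A46 = 11000101001000110 = -30138 (signed)
0x1BBAC = 11011101110101100 = -17492 (signed)
  11000101001000110
+ 11011101110101100
= 10100010111110010  (discard carry-out 1)
Result 10100010111110010: MSB = 1 → 83442 − 131072 = -47630.
Both addends are negative and so is the stored result: no signed overflow.

-47630; no overflow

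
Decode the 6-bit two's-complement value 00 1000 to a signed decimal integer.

MSB is 0, so the value is non-negative: 001000 = 8.

8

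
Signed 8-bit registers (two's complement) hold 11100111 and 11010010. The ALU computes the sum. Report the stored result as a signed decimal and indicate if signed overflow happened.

-71; no overflow

11100111 = -25 (signed)
11010010 = -46 (signed)
  11100111
+ 11010010
= 10111001  (discard carry-out 1)
Result 10111001: MSB = 1 → 185 − 256 = -71.
Both addends are negative and so is the stored result: no signed overflow.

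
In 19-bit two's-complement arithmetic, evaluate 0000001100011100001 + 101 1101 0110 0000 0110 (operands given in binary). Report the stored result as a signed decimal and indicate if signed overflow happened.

0000001100011100001 = 6369 (signed)
101 1101 0110 0000 0110 → 1011101011000000110 = -141818 (signed)
  0000001100011100001
+ 1011101011000000110
= 1011110111011100111
Result 1011110111011100111: MSB = 1 → 388839 − 524288 = -135449.
Addends have opposite signs, so signed overflow cannot occur.

-135449; no overflow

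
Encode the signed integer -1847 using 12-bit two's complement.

|-1847| = 1847 = 011100110111 in 12 bits.
Invert the bits: 100011001000. Add 1: 100011001001.

100011001001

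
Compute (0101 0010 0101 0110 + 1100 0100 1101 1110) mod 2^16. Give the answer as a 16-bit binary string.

  0101001001010110
+ 1100010011011110
= 0001011100110100  (discard carry-out 1)

0001011100110100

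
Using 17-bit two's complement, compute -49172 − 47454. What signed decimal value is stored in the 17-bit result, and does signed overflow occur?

-49172 → 10011111111101100
47454 → 01011100101011110
Subtract via negate-and-add: invert 01011100101011110 + 1 = 10100011010100010 (i.e. -47454).
  10011111111101100
+ 10100011010100010
= 01000011010001110  (discard carry-out 1)
Result 01000011010001110: MSB = 0 → value 34446.
Both addends (after negating the subtrahend) are negative but the stored result is non-negative: signed overflow. The true value -49172 − 47454 = -96626 lies outside [-65536, 65535].

34446; overflow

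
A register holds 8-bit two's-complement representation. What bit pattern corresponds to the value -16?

|-16| = 16 = 00010000 in 8 bits.
Invert the bits: 11101111. Add 1: 11110000.
Check: 11110000 reads as 240 − 256 = -16.

11110000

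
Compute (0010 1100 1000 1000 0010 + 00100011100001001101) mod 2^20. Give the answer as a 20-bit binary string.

01010000000011001111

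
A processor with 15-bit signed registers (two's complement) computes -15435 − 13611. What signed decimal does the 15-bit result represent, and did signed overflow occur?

3722; overflow

-15435 → 100001110110101
13611 → 011010100101011
Subtract via negate-and-add: invert 011010100101011 + 1 = 100101011010101 (i.e. -13611).
  100001110110101
+ 100101011010101
= 000111010001010  (discard carry-out 1)
Result 000111010001010: MSB = 0 → value 3722.
Both addends (after negating the subtrahend) are negative but the stored result is non-negative: signed overflow. The true value -15435 − 13611 = -29046 lies outside [-16384, 16383].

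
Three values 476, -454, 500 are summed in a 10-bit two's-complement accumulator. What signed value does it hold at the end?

476 + (-454) = 22 (0000010110)
22 + 500 = 522 → wraps to -502 (1000001010)

-502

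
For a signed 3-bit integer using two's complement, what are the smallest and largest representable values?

Minimum: −2^2 = -4.
Maximum: 2^2 − 1 = 3.

min = -4, max = 3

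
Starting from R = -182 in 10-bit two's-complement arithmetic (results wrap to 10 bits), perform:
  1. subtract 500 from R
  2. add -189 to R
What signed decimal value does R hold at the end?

Start: R = -182 = 1101001010.
R = -182 − 500 = -682; wraps to 342 = 0101010110
R = 342 + (-189) = 153 = 0010011001

153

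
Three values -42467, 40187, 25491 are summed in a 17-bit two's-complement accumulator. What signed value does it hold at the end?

23211

-42467 + 40187 = -2280 (11111011100011000)
-2280 + 25491 = 23211 (00101101010101011)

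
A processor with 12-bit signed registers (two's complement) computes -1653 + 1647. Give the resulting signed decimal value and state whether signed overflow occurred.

-6; no overflow

-1653 → 100110001011
1647 → 011001101111
  100110001011
+ 011001101111
= 111111111010
Result 111111111010: MSB = 1 → 4090 − 4096 = -6.
Addends have opposite signs, so signed overflow cannot occur.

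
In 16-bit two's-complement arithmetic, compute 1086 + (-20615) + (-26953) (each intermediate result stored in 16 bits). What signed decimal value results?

19054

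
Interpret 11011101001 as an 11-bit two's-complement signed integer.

-279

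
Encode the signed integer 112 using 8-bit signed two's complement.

01110000

112 is non-negative, so write it directly in 8 bits: 01110000.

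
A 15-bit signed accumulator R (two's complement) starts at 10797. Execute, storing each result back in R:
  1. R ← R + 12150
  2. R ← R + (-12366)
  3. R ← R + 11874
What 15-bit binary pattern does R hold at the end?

101011110110111

Start: R = 10797 = 010101000101101.
R = 10797 + 12150 = 22947; wraps to -9821 = 101100110100011
R = -9821 + (-12366) = -22187; wraps to 10581 = 010100101010101
R = 10581 + 11874 = 22455; wraps to -10313 = 101011110110111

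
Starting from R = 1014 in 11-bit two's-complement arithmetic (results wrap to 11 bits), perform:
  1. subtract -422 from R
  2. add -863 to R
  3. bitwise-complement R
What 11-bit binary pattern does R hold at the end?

10111000010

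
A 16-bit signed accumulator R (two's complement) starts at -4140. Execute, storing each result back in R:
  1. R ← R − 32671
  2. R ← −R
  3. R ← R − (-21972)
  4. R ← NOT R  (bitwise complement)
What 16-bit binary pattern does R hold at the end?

0001101001100000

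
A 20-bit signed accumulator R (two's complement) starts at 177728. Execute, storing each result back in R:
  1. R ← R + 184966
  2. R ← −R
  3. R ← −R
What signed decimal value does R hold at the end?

362694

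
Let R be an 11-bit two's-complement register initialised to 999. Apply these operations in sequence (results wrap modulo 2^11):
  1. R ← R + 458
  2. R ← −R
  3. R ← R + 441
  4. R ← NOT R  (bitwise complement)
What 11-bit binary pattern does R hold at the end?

01111110111

Start: R = 999 = 01111100111.
R = 999 + 458 = 1457; wraps to -591 = 10110110001
R = −(-591) = 591 = 01001001111
R = 591 + 441 = 1032; wraps to -1016 = 10000001000
R = NOT 10000001000 = 01111110111 = 1015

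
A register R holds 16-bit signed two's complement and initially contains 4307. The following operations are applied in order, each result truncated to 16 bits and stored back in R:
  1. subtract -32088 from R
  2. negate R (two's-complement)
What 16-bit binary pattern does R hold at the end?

0111000111010101

Start: R = 4307 = 0001000011010011.
R = 4307 − (-32088) = 36395; wraps to -29141 = 1000111000101011
R = −(-29141) = 29141 = 0111000111010101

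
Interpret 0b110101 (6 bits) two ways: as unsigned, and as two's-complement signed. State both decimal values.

unsigned = 53, signed = -11

Unsigned: 110101 = 53.
Signed: MSB=1 → 53 − 64 = -11.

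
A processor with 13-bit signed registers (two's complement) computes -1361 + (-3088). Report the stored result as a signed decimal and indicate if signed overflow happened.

3743; overflow

-1361 → 1101010101111
-3088 → 1001111110000
  1101010101111
+ 1001111110000
= 0111010011111  (discard carry-out 1)
Result 0111010011111: MSB = 0 → value 3743.
Both addends are negative but the stored result is non-negative: signed overflow. The true value -1361 + (-3088) = -4449 lies outside [-4096, 4095].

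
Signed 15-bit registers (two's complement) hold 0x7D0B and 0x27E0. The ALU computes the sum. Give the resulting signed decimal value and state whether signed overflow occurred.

9451; no overflow

0x7D0B = 111110100001011 = -757 (signed)
0x27E0 = 010011111100000 = 10208 (signed)
  111110100001011
+ 010011111100000
= 010010011101011  (discard carry-out 1)
Result 010010011101011: MSB = 0 → value 9451.
Addends have opposite signs, so signed overflow cannot occur.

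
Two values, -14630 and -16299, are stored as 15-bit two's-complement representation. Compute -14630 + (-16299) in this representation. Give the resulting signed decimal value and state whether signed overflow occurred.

-14630 → 100011011011010
-16299 → 100000001010101
  100011011011010
+ 100000001010101
= 000011100101111  (discard carry-out 1)
Result 000011100101111: MSB = 0 → value 1839.
Both addends are negative but the stored result is non-negative: signed overflow. The true value -14630 + (-16299) = -30929 lies outside [-16384, 16383].

1839; overflow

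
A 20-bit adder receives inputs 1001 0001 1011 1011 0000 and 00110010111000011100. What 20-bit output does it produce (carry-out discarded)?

  10010001101110110000
+ 00110010111000011100
= 11000100100111001100

11000100100111001100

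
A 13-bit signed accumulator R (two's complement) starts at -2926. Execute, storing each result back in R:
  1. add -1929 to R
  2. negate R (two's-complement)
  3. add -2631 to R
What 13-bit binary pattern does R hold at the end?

0100010110000

Start: R = -2926 = 1010010010010.
R = -2926 + (-1929) = -4855; wraps to 3337 = 0110100001001
R = −(3337) = -3337 = 1001011110111
R = -3337 + (-2631) = -5968; wraps to 2224 = 0100010110000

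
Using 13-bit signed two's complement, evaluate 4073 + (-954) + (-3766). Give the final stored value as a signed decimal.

-647

4073 + (-954) = 3119 (0110000101111)
3119 + (-3766) = -647 (1110101111001)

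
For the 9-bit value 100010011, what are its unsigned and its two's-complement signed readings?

Unsigned: 100010011 = 275.
Signed: MSB=1 → 275 − 512 = -237.

unsigned = 275, signed = -237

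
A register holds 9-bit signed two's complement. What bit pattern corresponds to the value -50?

111001110

|-50| = 50 = 000110010 in 9 bits.
Invert the bits: 111001101. Add 1: 111001110.
Check: 111001110 reads as 462 − 512 = -50.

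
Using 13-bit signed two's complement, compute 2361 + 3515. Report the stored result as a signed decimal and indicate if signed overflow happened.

-2316; overflow

2361 → 0100100111001
3515 → 0110110111011
  0100100111001
+ 0110110111011
= 1011011110100
Result 1011011110100: MSB = 1 → 5876 − 8192 = -2316.
Both addends are non-negative but the stored result is negative: signed overflow. The true value 2361 + 3515 = 5876 lies outside [-4096, 4095].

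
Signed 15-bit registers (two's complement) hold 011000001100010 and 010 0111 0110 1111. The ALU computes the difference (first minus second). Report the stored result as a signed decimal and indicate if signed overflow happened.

2291; no overflow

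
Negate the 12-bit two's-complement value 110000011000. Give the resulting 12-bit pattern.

Invert: 001111100111. Add 1: 001111101000.

001111101000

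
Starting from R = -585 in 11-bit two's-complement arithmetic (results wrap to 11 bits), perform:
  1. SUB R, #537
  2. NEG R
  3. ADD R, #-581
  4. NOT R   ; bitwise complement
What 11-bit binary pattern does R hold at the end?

10111100010

Start: R = -585 = 10110110111.
R = -585 − 537 = -1122; wraps to 926 = 01110011110
R = −(926) = -926 = 10001100010
R = -926 + (-581) = -1507; wraps to 541 = 01000011101
R = NOT 01000011101 = 10111100010 = -542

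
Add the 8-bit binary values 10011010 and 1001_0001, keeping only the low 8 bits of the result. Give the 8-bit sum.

  10011010
+ 10010001
= 00101011  (discard carry-out 1)

00101011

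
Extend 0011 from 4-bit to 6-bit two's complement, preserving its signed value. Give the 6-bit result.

000011

MSB of 0011 is 0; replicate it into the new high bits.
00|0011 → 000011 (still 3).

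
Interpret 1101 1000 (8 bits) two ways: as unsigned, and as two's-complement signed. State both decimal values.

Unsigned: 11011000 = 216.
Signed: MSB=1 → 216 − 256 = -40.

unsigned = 216, signed = -40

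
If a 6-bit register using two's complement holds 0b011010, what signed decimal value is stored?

MSB is 0, so the value is non-negative: 011010 = 26.

26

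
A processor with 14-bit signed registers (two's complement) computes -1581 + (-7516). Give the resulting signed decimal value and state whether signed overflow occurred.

7287; overflow

-1581 → 11100111010011
-7516 → 10001010100100
  11100111010011
+ 10001010100100
= 01110001110111  (discard carry-out 1)
Result 01110001110111: MSB = 0 → value 7287.
Both addends are negative but the stored result is non-negative: signed overflow. The true value -1581 + (-7516) = -9097 lies outside [-8192, 8191].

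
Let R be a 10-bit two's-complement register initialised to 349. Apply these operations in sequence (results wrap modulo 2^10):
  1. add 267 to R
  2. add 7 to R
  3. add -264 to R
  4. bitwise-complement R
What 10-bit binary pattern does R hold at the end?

1010011000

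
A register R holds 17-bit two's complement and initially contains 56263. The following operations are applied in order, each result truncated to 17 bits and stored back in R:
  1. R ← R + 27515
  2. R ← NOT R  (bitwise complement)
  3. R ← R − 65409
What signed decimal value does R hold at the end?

-18116

Start: R = 56263 = 01101101111000111.
R = 56263 + 27515 = 83778; wraps to -47294 = 10100011101000010
R = NOT 10100011101000010 = 01011100010111101 = 47293
R = 47293 − 65409 = -18116 = 11011100100111100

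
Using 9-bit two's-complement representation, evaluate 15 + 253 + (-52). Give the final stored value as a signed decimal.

216

15 + 253 = 268 → wraps to -244 (100001100)
-244 + (-52) = -296 → wraps to 216 (011011000)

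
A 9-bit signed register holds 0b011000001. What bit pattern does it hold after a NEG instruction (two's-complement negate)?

100111111

Invert: 100111110. Add 1: 100111111.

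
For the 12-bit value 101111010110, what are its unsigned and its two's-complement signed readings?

Unsigned: 101111010110 = 3030.
Signed: MSB=1 → 3030 − 4096 = -1066.

unsigned = 3030, signed = -1066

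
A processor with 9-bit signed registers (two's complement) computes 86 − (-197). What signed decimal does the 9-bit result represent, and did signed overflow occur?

86 → 001010110
-197 → 100111011
Subtract via negate-and-add: invert 100111011 + 1 = 011000101 (i.e. 197).
  001010110
+ 011000101
= 100011011
Result 100011011: MSB = 1 → 283 − 512 = -229.
Both addends (after negating the subtrahend) are non-negative but the stored result is negative: signed overflow. The true value 86 − (-197) = 283 lies outside [-256, 255].

-229; overflow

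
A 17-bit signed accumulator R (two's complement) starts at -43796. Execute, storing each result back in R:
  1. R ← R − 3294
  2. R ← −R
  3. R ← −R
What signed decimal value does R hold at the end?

Start: R = -43796 = 10101010011101100.
R = -43796 − 3294 = -47090 = 10100100000001110
R = −(-47090) = 47090 = 01011011111110010
R = −(47090) = -47090 = 10100100000001110

-47090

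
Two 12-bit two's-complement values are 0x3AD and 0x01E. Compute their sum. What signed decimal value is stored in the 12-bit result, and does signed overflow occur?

0x3AD = 001110101101 = 941 (signed)
0x01E = 000000011110 = 30 (signed)
  001110101101
+ 000000011110
= 001111001011
Result 001111001011: MSB = 0 → value 971.
Both addends are non-negative and so is the stored result: no signed overflow.

971; no overflow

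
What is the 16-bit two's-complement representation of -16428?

|-16428| = 16428 = 0100000000101100 in 16 bits.
Invert the bits: 1011111111010011. Add 1: 1011111111010100.

1011111111010100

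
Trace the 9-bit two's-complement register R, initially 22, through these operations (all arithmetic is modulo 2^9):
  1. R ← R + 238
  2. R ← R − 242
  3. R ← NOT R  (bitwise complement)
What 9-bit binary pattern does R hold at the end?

111101101

Start: R = 22 = 000010110.
R = 22 + 238 = 260; wraps to -252 = 100000100
R = -252 − 242 = -494; wraps to 18 = 000010010
R = NOT 000010010 = 111101101 = -19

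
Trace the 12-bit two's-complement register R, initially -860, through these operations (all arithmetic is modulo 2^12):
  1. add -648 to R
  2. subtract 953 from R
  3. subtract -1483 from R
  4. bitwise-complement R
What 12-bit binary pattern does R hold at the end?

001111010001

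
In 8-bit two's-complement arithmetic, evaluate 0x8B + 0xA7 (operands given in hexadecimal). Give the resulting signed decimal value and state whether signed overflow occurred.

0x8B = 10001011 = -117 (signed)
0xA7 = 10100111 = -89 (signed)
  10001011
+ 10100111
= 00110010  (discard carry-out 1)
Result 00110010: MSB = 0 → value 50.
Both addends are negative but the stored result is non-negative: signed overflow. The true value -117 + (-89) = -206 lies outside [-128, 127].

50; overflow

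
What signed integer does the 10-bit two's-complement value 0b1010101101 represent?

MSB is 1, so the value is negative.
Unsigned reading: 685. Subtract 2^10 = 1024: 685 − 1024 = -339.

-339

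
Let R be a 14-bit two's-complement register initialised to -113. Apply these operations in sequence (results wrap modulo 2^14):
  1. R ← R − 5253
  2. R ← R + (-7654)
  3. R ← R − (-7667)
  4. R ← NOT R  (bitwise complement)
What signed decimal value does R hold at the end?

5352

Start: R = -113 = 11111110001111.
R = -113 − 5253 = -5366 = 10101100001010
R = -5366 + (-7654) = -13020; wraps to 3364 = 00110100100100
R = 3364 − (-7667) = 11031; wraps to -5353 = 10101100010111
R = NOT 10101100010111 = 01010011101000 = 5352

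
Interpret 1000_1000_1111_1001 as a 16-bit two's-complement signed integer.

MSB is 1, so the value is negative.
Invert: 0111011100000110. Add 1: 0111011100000111 = 30471. So the value is −30471.

-30471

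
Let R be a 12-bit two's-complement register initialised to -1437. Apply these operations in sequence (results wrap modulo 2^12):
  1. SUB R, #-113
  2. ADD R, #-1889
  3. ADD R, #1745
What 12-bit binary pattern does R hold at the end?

101001000100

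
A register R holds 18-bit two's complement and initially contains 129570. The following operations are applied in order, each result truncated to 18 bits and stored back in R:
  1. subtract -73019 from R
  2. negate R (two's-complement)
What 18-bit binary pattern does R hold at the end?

Start: R = 129570 = 011111101000100010.
R = 129570 − (-73019) = 202589; wraps to -59555 = 110001011101011101
R = −(-59555) = 59555 = 001110100010100011

001110100010100011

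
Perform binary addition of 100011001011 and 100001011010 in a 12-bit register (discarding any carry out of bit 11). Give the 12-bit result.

  100011001011
+ 100001011010
= 000100100101  (discard carry-out 1)

000100100101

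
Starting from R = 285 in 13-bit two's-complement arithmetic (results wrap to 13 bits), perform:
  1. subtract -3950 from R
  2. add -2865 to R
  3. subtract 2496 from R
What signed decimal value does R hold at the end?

Start: R = 285 = 0000100011101.
R = 285 − (-3950) = 4235; wraps to -3957 = 1000010001011
R = -3957 + (-2865) = -6822; wraps to 1370 = 0010101011010
R = 1370 − 2496 = -1126 = 1101110011010

-1126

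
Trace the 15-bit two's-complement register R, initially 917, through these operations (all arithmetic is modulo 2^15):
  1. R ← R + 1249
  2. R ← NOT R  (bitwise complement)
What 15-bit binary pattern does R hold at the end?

Start: R = 917 = 000001110010101.
R = 917 + 1249 = 2166 = 000100001110110
R = NOT 000100001110110 = 111011110001001 = -2167

111011110001001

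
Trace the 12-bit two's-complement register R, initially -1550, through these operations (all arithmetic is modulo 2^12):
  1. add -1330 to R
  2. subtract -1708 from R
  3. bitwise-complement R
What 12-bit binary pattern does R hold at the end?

010010010011

Start: R = -1550 = 100111110010.
R = -1550 + (-1330) = -2880; wraps to 1216 = 010011000000
R = 1216 − (-1708) = 2924; wraps to -1172 = 101101101100
R = NOT 101101101100 = 010010010011 = 1171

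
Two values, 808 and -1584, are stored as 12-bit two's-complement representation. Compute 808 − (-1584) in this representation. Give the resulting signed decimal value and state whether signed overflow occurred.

-1704; overflow

808 → 001100101000
-1584 → 100111010000
Subtract via negate-and-add: invert 100111010000 + 1 = 011000110000 (i.e. 1584).
  001100101000
+ 011000110000
= 100101011000
Result 100101011000: MSB = 1 → 2392 − 4096 = -1704.
Both addends (after negating the subtrahend) are non-negative but the stored result is negative: signed overflow. The true value 808 − (-1584) = 2392 lies outside [-2048, 2047].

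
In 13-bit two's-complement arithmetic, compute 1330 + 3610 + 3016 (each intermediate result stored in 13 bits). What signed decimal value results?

1330 + 3610 = 4940 → wraps to -3252 (1001101001100)
-3252 + 3016 = -236 (1111100010100)

-236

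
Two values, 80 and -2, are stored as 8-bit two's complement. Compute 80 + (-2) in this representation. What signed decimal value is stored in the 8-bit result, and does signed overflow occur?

78; no overflow

80 → 01010000
-2 → 11111110
  01010000
+ 11111110
= 01001110  (discard carry-out 1)
Result 01001110: MSB = 0 → value 78.
Addends have opposite signs, so signed overflow cannot occur.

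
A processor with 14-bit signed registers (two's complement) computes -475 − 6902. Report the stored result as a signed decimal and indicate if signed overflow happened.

-475 → 11111000100101
6902 → 01101011110110
Subtract via negate-and-add: invert 01101011110110 + 1 = 10010100001010 (i.e. -6902).
  11111000100101
+ 10010100001010
= 10001100101111  (discard carry-out 1)
Result 10001100101111: MSB = 1 → 9007 − 16384 = -7377.
Both addends (after negating the subtrahend) are negative and so is the stored result: no signed overflow.

-7377; no overflow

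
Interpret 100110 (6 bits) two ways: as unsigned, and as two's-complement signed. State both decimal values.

Unsigned: 100110 = 38.
Signed: MSB=1 → 38 − 64 = -26.

unsigned = 38, signed = -26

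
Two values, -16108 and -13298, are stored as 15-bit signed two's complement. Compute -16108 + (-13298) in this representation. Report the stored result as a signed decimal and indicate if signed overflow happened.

-16108 → 100000100010100
-13298 → 100110000001110
  100000100010100
+ 100110000001110
= 000110100100010  (discard carry-out 1)
Result 000110100100010: MSB = 0 → value 3362.
Both addends are negative but the stored result is non-negative: signed overflow. The true value -16108 + (-13298) = -29406 lies outside [-16384, 16383].

3362; overflow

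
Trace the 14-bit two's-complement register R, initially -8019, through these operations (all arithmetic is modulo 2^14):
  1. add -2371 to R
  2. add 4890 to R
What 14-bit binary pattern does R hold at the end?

10101010000100

Start: R = -8019 = 10000010101101.
R = -8019 + (-2371) = -10390; wraps to 5994 = 01011101101010
R = 5994 + 4890 = 10884; wraps to -5500 = 10101010000100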